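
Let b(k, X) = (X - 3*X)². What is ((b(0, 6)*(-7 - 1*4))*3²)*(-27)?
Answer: 384912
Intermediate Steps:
b(k, X) = 4*X² (b(k, X) = (-2*X)² = 4*X²)
((b(0, 6)*(-7 - 1*4))*3²)*(-27) = (((4*6²)*(-7 - 1*4))*3²)*(-27) = (((4*36)*(-7 - 4))*9)*(-27) = ((144*(-11))*9)*(-27) = -1584*9*(-27) = -14256*(-27) = 384912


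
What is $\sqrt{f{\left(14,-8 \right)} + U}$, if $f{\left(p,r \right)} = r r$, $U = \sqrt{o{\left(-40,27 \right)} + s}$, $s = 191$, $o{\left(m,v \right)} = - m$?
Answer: $\sqrt{64 + \sqrt{231}} \approx 8.8994$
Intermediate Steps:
$U = \sqrt{231}$ ($U = \sqrt{\left(-1\right) \left(-40\right) + 191} = \sqrt{40 + 191} = \sqrt{231} \approx 15.199$)
$f{\left(p,r \right)} = r^{2}$
$\sqrt{f{\left(14,-8 \right)} + U} = \sqrt{\left(-8\right)^{2} + \sqrt{231}} = \sqrt{64 + \sqrt{231}}$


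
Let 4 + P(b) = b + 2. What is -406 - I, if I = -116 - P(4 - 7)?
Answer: -295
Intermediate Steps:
P(b) = -2 + b (P(b) = -4 + (b + 2) = -4 + (2 + b) = -2 + b)
I = -111 (I = -116 - (-2 + (4 - 7)) = -116 - (-2 - 3) = -116 - 1*(-5) = -116 + 5 = -111)
-406 - I = -406 - 1*(-111) = -406 + 111 = -295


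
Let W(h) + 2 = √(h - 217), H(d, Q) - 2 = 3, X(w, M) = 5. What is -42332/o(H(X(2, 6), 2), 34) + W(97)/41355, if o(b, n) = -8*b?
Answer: 87531989/82710 + 2*I*√30/41355 ≈ 1058.3 + 0.00026489*I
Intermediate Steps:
H(d, Q) = 5 (H(d, Q) = 2 + 3 = 5)
W(h) = -2 + √(-217 + h) (W(h) = -2 + √(h - 217) = -2 + √(-217 + h))
-42332/o(H(X(2, 6), 2), 34) + W(97)/41355 = -42332/((-8*5)) + (-2 + √(-217 + 97))/41355 = -42332/(-40) + (-2 + √(-120))*(1/41355) = -42332*(-1/40) + (-2 + 2*I*√30)*(1/41355) = 10583/10 + (-2/41355 + 2*I*√30/41355) = 87531989/82710 + 2*I*√30/41355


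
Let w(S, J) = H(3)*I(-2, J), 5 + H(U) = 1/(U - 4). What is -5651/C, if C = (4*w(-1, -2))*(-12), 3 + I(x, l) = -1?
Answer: 5651/1152 ≈ 4.9054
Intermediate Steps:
I(x, l) = -4 (I(x, l) = -3 - 1 = -4)
H(U) = -5 + 1/(-4 + U) (H(U) = -5 + 1/(U - 4) = -5 + 1/(-4 + U))
w(S, J) = 24 (w(S, J) = ((21 - 5*3)/(-4 + 3))*(-4) = ((21 - 15)/(-1))*(-4) = -1*6*(-4) = -6*(-4) = 24)
C = -1152 (C = (4*24)*(-12) = 96*(-12) = -1152)
-5651/C = -5651/(-1152) = -5651*(-1/1152) = 5651/1152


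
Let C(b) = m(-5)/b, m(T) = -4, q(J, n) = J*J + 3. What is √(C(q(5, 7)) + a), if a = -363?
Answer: I*√17794/7 ≈ 19.056*I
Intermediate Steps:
q(J, n) = 3 + J² (q(J, n) = J² + 3 = 3 + J²)
C(b) = -4/b
√(C(q(5, 7)) + a) = √(-4/(3 + 5²) - 363) = √(-4/(3 + 25) - 363) = √(-4/28 - 363) = √(-4*1/28 - 363) = √(-⅐ - 363) = √(-2542/7) = I*√17794/7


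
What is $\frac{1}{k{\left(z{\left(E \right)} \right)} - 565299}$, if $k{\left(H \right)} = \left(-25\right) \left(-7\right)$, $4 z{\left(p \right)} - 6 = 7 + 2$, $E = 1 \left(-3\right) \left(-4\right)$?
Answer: $- \frac{1}{565124} \approx -1.7695 \cdot 10^{-6}$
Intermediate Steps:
$E = 12$ ($E = \left(-3\right) \left(-4\right) = 12$)
$z{\left(p \right)} = \frac{15}{4}$ ($z{\left(p \right)} = \frac{3}{2} + \frac{7 + 2}{4} = \frac{3}{2} + \frac{1}{4} \cdot 9 = \frac{3}{2} + \frac{9}{4} = \frac{15}{4}$)
$k{\left(H \right)} = 175$
$\frac{1}{k{\left(z{\left(E \right)} \right)} - 565299} = \frac{1}{175 - 565299} = \frac{1}{-565124} = - \frac{1}{565124}$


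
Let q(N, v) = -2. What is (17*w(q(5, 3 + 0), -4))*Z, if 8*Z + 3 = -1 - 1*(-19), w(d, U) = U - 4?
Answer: -255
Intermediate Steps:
w(d, U) = -4 + U
Z = 15/8 (Z = -3/8 + (-1 - 1*(-19))/8 = -3/8 + (-1 + 19)/8 = -3/8 + (⅛)*18 = -3/8 + 9/4 = 15/8 ≈ 1.8750)
(17*w(q(5, 3 + 0), -4))*Z = (17*(-4 - 4))*(15/8) = (17*(-8))*(15/8) = -136*15/8 = -255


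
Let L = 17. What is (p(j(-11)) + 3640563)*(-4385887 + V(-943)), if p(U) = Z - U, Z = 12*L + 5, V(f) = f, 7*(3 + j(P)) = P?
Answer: -15971467886840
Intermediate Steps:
j(P) = -3 + P/7
Z = 209 (Z = 12*17 + 5 = 204 + 5 = 209)
p(U) = 209 - U
(p(j(-11)) + 3640563)*(-4385887 + V(-943)) = ((209 - (-3 + (⅐)*(-11))) + 3640563)*(-4385887 - 943) = ((209 - (-3 - 11/7)) + 3640563)*(-4386830) = ((209 - 1*(-32/7)) + 3640563)*(-4386830) = ((209 + 32/7) + 3640563)*(-4386830) = (1495/7 + 3640563)*(-4386830) = (25485436/7)*(-4386830) = -15971467886840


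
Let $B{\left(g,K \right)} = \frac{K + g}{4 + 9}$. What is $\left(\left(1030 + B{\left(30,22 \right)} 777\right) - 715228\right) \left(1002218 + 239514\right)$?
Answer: $-882983207880$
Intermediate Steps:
$B{\left(g,K \right)} = \frac{K}{13} + \frac{g}{13}$ ($B{\left(g,K \right)} = \frac{K + g}{13} = \left(K + g\right) \frac{1}{13} = \frac{K}{13} + \frac{g}{13}$)
$\left(\left(1030 + B{\left(30,22 \right)} 777\right) - 715228\right) \left(1002218 + 239514\right) = \left(\left(1030 + \left(\frac{1}{13} \cdot 22 + \frac{1}{13} \cdot 30\right) 777\right) - 715228\right) \left(1002218 + 239514\right) = \left(\left(1030 + \left(\frac{22}{13} + \frac{30}{13}\right) 777\right) - 715228\right) 1241732 = \left(\left(1030 + 4 \cdot 777\right) - 715228\right) 1241732 = \left(\left(1030 + 3108\right) - 715228\right) 1241732 = \left(4138 - 715228\right) 1241732 = \left(-711090\right) 1241732 = -882983207880$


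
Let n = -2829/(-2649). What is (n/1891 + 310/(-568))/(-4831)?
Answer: 258543903/2290907795012 ≈ 0.00011286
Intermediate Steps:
n = 943/883 (n = -2829*(-1/2649) = 943/883 ≈ 1.0679)
(n/1891 + 310/(-568))/(-4831) = ((943/883)/1891 + 310/(-568))/(-4831) = ((943/883)*(1/1891) + 310*(-1/568))*(-1/4831) = (943/1669753 - 155/284)*(-1/4831) = -258543903/474209852*(-1/4831) = 258543903/2290907795012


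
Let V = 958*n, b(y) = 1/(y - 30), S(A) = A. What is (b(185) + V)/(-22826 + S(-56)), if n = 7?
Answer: -61143/208630 ≈ -0.29307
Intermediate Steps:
b(y) = 1/(-30 + y)
V = 6706 (V = 958*7 = 6706)
(b(185) + V)/(-22826 + S(-56)) = (1/(-30 + 185) + 6706)/(-22826 - 56) = (1/155 + 6706)/(-22882) = (1/155 + 6706)*(-1/22882) = (1039431/155)*(-1/22882) = -61143/208630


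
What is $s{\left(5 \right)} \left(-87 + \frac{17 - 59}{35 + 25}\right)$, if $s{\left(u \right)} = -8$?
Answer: $\frac{3508}{5} \approx 701.6$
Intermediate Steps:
$s{\left(5 \right)} \left(-87 + \frac{17 - 59}{35 + 25}\right) = - 8 \left(-87 + \frac{17 - 59}{35 + 25}\right) = - 8 \left(-87 - \frac{42}{60}\right) = - 8 \left(-87 - \frac{7}{10}\right) = \left(-8\right) \left(- \frac{877}{10}\right) = \frac{3508}{5}$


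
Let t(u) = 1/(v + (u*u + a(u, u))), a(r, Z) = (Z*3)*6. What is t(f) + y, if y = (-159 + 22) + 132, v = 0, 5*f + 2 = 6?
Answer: -1855/376 ≈ -4.9335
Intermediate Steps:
a(r, Z) = 18*Z (a(r, Z) = (3*Z)*6 = 18*Z)
f = ⅘ (f = -⅖ + (⅕)*6 = -⅖ + 6/5 = ⅘ ≈ 0.80000)
t(u) = 1/(u² + 18*u) (t(u) = 1/(0 + (u*u + 18*u)) = 1/(0 + (u² + 18*u)) = 1/(u² + 18*u))
y = -5 (y = -137 + 132 = -5)
t(f) + y = 1/((⅘)*(18 + ⅘)) - 5 = 5/(4*(94/5)) - 5 = (5/4)*(5/94) - 5 = 25/376 - 5 = -1855/376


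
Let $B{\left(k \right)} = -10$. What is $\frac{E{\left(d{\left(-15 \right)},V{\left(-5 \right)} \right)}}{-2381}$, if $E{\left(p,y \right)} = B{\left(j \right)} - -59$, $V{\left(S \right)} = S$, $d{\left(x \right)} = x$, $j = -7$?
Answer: $- \frac{49}{2381} \approx -0.02058$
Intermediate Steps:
$E{\left(p,y \right)} = 49$ ($E{\left(p,y \right)} = -10 - -59 = -10 + 59 = 49$)
$\frac{E{\left(d{\left(-15 \right)},V{\left(-5 \right)} \right)}}{-2381} = \frac{49}{-2381} = 49 \left(- \frac{1}{2381}\right) = - \frac{49}{2381}$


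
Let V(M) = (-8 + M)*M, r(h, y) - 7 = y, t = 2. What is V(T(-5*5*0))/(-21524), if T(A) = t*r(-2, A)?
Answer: -21/5381 ≈ -0.0039026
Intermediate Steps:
r(h, y) = 7 + y
T(A) = 14 + 2*A (T(A) = 2*(7 + A) = 14 + 2*A)
V(M) = M*(-8 + M)
V(T(-5*5*0))/(-21524) = ((14 + 2*(-5*5*0))*(-8 + (14 + 2*(-5*5*0))))/(-21524) = ((14 + 2*(-25*0))*(-8 + (14 + 2*(-25*0))))*(-1/21524) = ((14 + 2*0)*(-8 + (14 + 2*0)))*(-1/21524) = ((14 + 0)*(-8 + (14 + 0)))*(-1/21524) = (14*(-8 + 14))*(-1/21524) = (14*6)*(-1/21524) = 84*(-1/21524) = -21/5381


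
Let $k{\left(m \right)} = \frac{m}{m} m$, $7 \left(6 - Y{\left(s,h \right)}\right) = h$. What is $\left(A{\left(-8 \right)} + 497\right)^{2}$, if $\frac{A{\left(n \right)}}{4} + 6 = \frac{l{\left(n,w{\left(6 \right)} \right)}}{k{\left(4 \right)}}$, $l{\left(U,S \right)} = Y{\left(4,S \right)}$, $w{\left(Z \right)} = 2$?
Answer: $\frac{11229201}{49} \approx 2.2917 \cdot 10^{5}$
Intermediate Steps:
$Y{\left(s,h \right)} = 6 - \frac{h}{7}$
$l{\left(U,S \right)} = 6 - \frac{S}{7}$
$k{\left(m \right)} = m$ ($k{\left(m \right)} = 1 m = m$)
$A{\left(n \right)} = - \frac{128}{7}$ ($A{\left(n \right)} = -24 + 4 \frac{6 - \frac{2}{7}}{4} = -24 + 4 \left(6 - \frac{2}{7}\right) \frac{1}{4} = -24 + 4 \cdot \frac{40}{7} \cdot \frac{1}{4} = -24 + 4 \cdot \frac{10}{7} = -24 + \frac{40}{7} = - \frac{128}{7}$)
$\left(A{\left(-8 \right)} + 497\right)^{2} = \left(- \frac{128}{7} + 497\right)^{2} = \left(\frac{3351}{7}\right)^{2} = \frac{11229201}{49}$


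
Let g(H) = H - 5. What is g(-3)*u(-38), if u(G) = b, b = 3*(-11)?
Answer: 264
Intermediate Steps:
b = -33
g(H) = -5 + H
u(G) = -33
g(-3)*u(-38) = (-5 - 3)*(-33) = -8*(-33) = 264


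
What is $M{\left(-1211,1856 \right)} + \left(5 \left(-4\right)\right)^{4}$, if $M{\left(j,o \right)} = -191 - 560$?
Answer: $159249$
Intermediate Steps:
$M{\left(j,o \right)} = -751$
$M{\left(-1211,1856 \right)} + \left(5 \left(-4\right)\right)^{4} = -751 + \left(5 \left(-4\right)\right)^{4} = -751 + \left(-20\right)^{4} = -751 + 160000 = 159249$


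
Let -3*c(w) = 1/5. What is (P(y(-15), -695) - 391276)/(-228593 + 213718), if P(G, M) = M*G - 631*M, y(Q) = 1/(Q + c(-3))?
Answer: -10693219/3361750 ≈ -3.1808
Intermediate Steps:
c(w) = -1/15 (c(w) = -1/3/5 = -1/3*1/5 = -1/15)
y(Q) = 1/(-1/15 + Q) (y(Q) = 1/(Q - 1/15) = 1/(-1/15 + Q))
P(G, M) = -631*M + G*M (P(G, M) = G*M - 631*M = -631*M + G*M)
(P(y(-15), -695) - 391276)/(-228593 + 213718) = (-695*(-631 + 15/(-1 + 15*(-15))) - 391276)/(-228593 + 213718) = (-695*(-631 + 15/(-1 - 225)) - 391276)/(-14875) = (-695*(-631 + 15/(-226)) - 391276)*(-1/14875) = (-695*(-631 + 15*(-1/226)) - 391276)*(-1/14875) = (-695*(-631 - 15/226) - 391276)*(-1/14875) = (-695*(-142621/226) - 391276)*(-1/14875) = (99121595/226 - 391276)*(-1/14875) = (10693219/226)*(-1/14875) = -10693219/3361750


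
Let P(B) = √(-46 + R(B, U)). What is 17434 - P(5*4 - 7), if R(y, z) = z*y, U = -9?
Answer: 17434 - I*√163 ≈ 17434.0 - 12.767*I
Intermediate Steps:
R(y, z) = y*z
P(B) = √(-46 - 9*B) (P(B) = √(-46 + B*(-9)) = √(-46 - 9*B))
17434 - P(5*4 - 7) = 17434 - √(-46 - 9*(5*4 - 7)) = 17434 - √(-46 - 9*(20 - 7)) = 17434 - √(-46 - 9*13) = 17434 - √(-46 - 117) = 17434 - √(-163) = 17434 - I*√163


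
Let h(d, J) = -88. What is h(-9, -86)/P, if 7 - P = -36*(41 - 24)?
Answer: -88/619 ≈ -0.14216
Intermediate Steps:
P = 619 (P = 7 - (-36)*(41 - 24) = 7 - (-36)*17 = 7 - 1*(-612) = 7 + 612 = 619)
h(-9, -86)/P = -88/619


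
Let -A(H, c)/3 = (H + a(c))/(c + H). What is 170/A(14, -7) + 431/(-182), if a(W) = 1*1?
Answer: -47195/1638 ≈ -28.813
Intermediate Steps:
a(W) = 1
A(H, c) = -3*(1 + H)/(H + c) (A(H, c) = -3*(H + 1)/(c + H) = -3*(1 + H)/(H + c))
170/A(14, -7) + 431/(-182) = 170/((3*(-1 - 1*14)/(14 - 7))) + 431/(-182) = 170/((3*(-1 - 14)/7)) + 431*(-1/182) = 170/((3*(1/7)*(-15))) - 431/182 = 170/(-45/7) - 431/182 = 170*(-7/45) - 431/182 = -238/9 - 431/182 = -47195/1638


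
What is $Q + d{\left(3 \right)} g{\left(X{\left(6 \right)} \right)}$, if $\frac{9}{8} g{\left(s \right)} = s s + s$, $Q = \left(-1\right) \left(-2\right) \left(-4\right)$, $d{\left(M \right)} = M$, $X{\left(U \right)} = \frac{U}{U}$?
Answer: $- \frac{8}{3} \approx -2.6667$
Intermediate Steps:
$X{\left(U \right)} = 1$
$Q = -8$ ($Q = 2 \left(-4\right) = -8$)
$g{\left(s \right)} = \frac{8 s}{9} + \frac{8 s^{2}}{9}$ ($g{\left(s \right)} = \frac{8 \left(s s + s\right)}{9} = \frac{8 \left(s^{2} + s\right)}{9} = \frac{8 \left(s + s^{2}\right)}{9} = \frac{8 s}{9} + \frac{8 s^{2}}{9}$)
$Q + d{\left(3 \right)} g{\left(X{\left(6 \right)} \right)} = -8 + 3 \cdot \frac{8}{9} \cdot 1 \left(1 + 1\right) = -8 + 3 \cdot \frac{8}{9} \cdot 1 \cdot 2 = -8 + 3 \cdot \frac{16}{9} = -8 + \frac{16}{3} = - \frac{8}{3}$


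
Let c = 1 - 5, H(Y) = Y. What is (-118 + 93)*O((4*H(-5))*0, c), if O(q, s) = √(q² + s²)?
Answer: -100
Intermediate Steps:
c = -4
(-118 + 93)*O((4*H(-5))*0, c) = (-118 + 93)*√(((4*(-5))*0)² + (-4)²) = -25*√((-20*0)² + 16) = -25*√(0² + 16) = -25*√(0 + 16) = -25*√16 = -25*4 = -100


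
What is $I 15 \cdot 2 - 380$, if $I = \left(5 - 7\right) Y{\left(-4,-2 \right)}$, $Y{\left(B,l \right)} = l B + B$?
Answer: $-620$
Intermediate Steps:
$Y{\left(B,l \right)} = B + B l$ ($Y{\left(B,l \right)} = B l + B = B + B l$)
$I = -8$ ($I = \left(5 - 7\right) \left(- 4 \left(1 - 2\right)\right) = - 2 \left(\left(-4\right) \left(-1\right)\right) = \left(-2\right) 4 = -8$)
$I 15 \cdot 2 - 380 = - 8 \cdot 15 \cdot 2 - 380 = \left(-8\right) 30 - 380 = -240 - 380 = -620$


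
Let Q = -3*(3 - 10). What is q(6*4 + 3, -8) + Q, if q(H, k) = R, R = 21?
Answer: 42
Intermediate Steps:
q(H, k) = 21
Q = 21 (Q = -3*(-7) = 21)
q(6*4 + 3, -8) + Q = 21 + 21 = 42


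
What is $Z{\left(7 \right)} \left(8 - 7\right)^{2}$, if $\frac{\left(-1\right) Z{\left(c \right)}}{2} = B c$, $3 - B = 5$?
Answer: $28$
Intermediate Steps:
$B = -2$ ($B = 3 - 5 = -2$)
$Z{\left(c \right)} = 4 c$ ($Z{\left(c \right)} = - 2 \left(- 2 c\right) = 4 c$)
$Z{\left(7 \right)} \left(8 - 7\right)^{2} = 4 \cdot 7 \left(8 - 7\right)^{2} = 28 \cdot 1^{2} = 28 \cdot 1 = 28$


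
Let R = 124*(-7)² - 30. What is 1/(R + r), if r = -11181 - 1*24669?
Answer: -1/29804 ≈ -3.3553e-5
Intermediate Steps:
R = 6046 (R = 124*49 - 30 = 6076 - 30 = 6046)
r = -35850 (r = -11181 - 24669 = -35850)
1/(R + r) = 1/(6046 - 35850) = 1/(-29804) = -1/29804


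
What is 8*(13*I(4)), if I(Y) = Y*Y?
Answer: 1664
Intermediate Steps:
I(Y) = Y**2
8*(13*I(4)) = 8*(13*4**2) = 8*(13*16) = 8*208 = 1664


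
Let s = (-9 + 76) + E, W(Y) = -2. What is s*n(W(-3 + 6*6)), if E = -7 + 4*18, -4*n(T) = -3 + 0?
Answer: 99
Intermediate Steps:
n(T) = ¾ (n(T) = -(-3 + 0)/4 = -¼*(-3) = ¾)
E = 65 (E = -7 + 72 = 65)
s = 132 (s = (-9 + 76) + 65 = 67 + 65 = 132)
s*n(W(-3 + 6*6)) = 132*(¾) = 99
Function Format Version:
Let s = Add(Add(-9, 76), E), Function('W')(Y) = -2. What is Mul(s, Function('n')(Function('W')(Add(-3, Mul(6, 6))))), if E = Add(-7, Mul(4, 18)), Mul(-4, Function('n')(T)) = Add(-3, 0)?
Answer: 99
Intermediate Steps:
Function('n')(T) = Rational(3, 4) (Function('n')(T) = Mul(Rational(-1, 4), Add(-3, 0)) = Mul(Rational(-1, 4), -3) = Rational(3, 4))
E = 65 (E = Add(-7, 72) = 65)
s = 132 (s = Add(Add(-9, 76), 65) = Add(67, 65) = 132)
Mul(s, Function('n')(Function('W')(Add(-3, Mul(6, 6))))) = Mul(132, Rational(3, 4)) = 99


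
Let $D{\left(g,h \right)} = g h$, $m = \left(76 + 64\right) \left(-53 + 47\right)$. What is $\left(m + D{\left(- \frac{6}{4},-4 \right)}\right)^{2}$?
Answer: $695556$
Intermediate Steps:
$m = -840$ ($m = 140 \left(-6\right) = -840$)
$\left(m + D{\left(- \frac{6}{4},-4 \right)}\right)^{2} = \left(-840 + - \frac{6}{4} \left(-4\right)\right)^{2} = \left(-840 + \left(-6\right) \frac{1}{4} \left(-4\right)\right)^{2} = \left(-840 - -6\right)^{2} = \left(-840 + 6\right)^{2} = \left(-834\right)^{2} = 695556$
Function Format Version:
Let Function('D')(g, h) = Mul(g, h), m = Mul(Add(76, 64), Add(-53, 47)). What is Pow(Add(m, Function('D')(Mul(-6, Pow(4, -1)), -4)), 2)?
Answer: 695556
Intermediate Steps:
m = -840 (m = Mul(140, -6) = -840)
Pow(Add(m, Function('D')(Mul(-6, Pow(4, -1)), -4)), 2) = Pow(Add(-840, Mul(Mul(-6, Pow(4, -1)), -4)), 2) = Pow(Add(-840, Mul(Mul(-6, Rational(1, 4)), -4)), 2) = Pow(Add(-840, Mul(Rational(-3, 2), -4)), 2) = Pow(Add(-840, 6), 2) = Pow(-834, 2) = 695556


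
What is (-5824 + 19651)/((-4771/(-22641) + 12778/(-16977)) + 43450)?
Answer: 161053651683/506089092643 ≈ 0.31823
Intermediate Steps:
(-5824 + 19651)/((-4771/(-22641) + 12778/(-16977)) + 43450) = 13827/((-4771*(-1/22641) + 12778*(-1/16977)) + 43450) = 13827/((4771/22641 - 12778/16977) + 43450) = 13827/(-69436477/128125419 + 43450) = 13827/(5566980019073/128125419) = 13827*(128125419/5566980019073) = 161053651683/506089092643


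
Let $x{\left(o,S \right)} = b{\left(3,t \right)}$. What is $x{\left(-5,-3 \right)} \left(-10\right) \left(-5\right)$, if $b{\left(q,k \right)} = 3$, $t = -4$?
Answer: $150$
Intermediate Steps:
$x{\left(o,S \right)} = 3$
$x{\left(-5,-3 \right)} \left(-10\right) \left(-5\right) = 3 \left(-10\right) \left(-5\right) = \left(-30\right) \left(-5\right) = 150$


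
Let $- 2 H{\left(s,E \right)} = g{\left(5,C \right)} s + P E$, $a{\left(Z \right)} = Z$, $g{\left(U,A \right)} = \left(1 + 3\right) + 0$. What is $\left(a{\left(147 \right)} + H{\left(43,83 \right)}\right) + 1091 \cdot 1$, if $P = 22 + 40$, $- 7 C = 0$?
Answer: $-1421$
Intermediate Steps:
$C = 0$ ($C = \left(- \frac{1}{7}\right) 0 = 0$)
$g{\left(U,A \right)} = 4$ ($g{\left(U,A \right)} = 4 + 0 = 4$)
$P = 62$
$H{\left(s,E \right)} = - 31 E - 2 s$ ($H{\left(s,E \right)} = - \frac{4 s + 62 E}{2} = - 31 E - 2 s$)
$\left(a{\left(147 \right)} + H{\left(43,83 \right)}\right) + 1091 \cdot 1 = \left(147 - 2659\right) + 1091 \cdot 1 = \left(147 - 2659\right) + 1091 = -2512 + 1091 = -1421$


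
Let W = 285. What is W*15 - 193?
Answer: 4082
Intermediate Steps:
W*15 - 193 = 285*15 - 193 = 4275 - 193 = 4082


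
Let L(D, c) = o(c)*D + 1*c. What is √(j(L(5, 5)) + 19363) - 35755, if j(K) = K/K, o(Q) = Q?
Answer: -35755 + 2*√4841 ≈ -35616.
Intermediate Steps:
L(D, c) = c + D*c (L(D, c) = c*D + 1*c = D*c + c = c + D*c)
j(K) = 1
√(j(L(5, 5)) + 19363) - 35755 = √(1 + 19363) - 35755 = √19364 - 35755 = 2*√4841 - 35755 = -35755 + 2*√4841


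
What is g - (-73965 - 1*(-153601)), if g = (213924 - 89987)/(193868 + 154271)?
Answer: -2520388497/31649 ≈ -79636.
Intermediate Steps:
g = 11267/31649 (g = 123937/348139 = 123937*(1/348139) = 11267/31649 ≈ 0.35600)
g - (-73965 - 1*(-153601)) = 11267/31649 - (-73965 - 1*(-153601)) = 11267/31649 - (-73965 + 153601) = 11267/31649 - 1*79636 = 11267/31649 - 79636 = -2520388497/31649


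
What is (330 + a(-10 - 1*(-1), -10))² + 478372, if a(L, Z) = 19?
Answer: 600173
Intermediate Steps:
(330 + a(-10 - 1*(-1), -10))² + 478372 = (330 + 19)² + 478372 = 349² + 478372 = 121801 + 478372 = 600173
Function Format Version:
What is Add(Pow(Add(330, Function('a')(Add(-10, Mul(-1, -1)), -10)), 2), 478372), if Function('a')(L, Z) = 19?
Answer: 600173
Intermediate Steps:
Add(Pow(Add(330, Function('a')(Add(-10, Mul(-1, -1)), -10)), 2), 478372) = Add(Pow(Add(330, 19), 2), 478372) = Add(Pow(349, 2), 478372) = Add(121801, 478372) = 600173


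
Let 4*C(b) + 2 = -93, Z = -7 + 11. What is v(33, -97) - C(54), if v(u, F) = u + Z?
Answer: 243/4 ≈ 60.750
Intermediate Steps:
Z = 4
C(b) = -95/4 (C(b) = -1/2 + (1/4)*(-93) = -1/2 - 93/4 = -95/4)
v(u, F) = 4 + u (v(u, F) = u + 4 = 4 + u)
v(33, -97) - C(54) = (4 + 33) - 1*(-95/4) = 37 + 95/4 = 243/4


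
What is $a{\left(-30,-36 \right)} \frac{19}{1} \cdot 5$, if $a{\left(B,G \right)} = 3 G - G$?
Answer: $-6840$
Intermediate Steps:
$a{\left(B,G \right)} = 2 G$
$a{\left(-30,-36 \right)} \frac{19}{1} \cdot 5 = 2 \left(-36\right) \frac{19}{1} \cdot 5 = - 72 \cdot 19 \cdot 1 \cdot 5 = - 72 \cdot 19 \cdot 5 = \left(-72\right) 95 = -6840$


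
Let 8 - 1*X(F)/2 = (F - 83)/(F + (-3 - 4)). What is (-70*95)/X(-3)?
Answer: 16625/3 ≈ 5541.7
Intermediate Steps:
X(F) = 16 - 2*(-83 + F)/(-7 + F) (X(F) = 16 - 2*(F - 83)/(F + (-3 - 4)) = 16 - 2*(-83 + F)/(F - 7) = 16 - 2*(-83 + F)/(-7 + F))
(-70*95)/X(-3) = (-70*95)/((2*(27 + 7*(-3))/(-7 - 3))) = -6650*(-5/(27 - 21)) = -6650/(2*(-1/10)*6) = -6650/(-6/5) = -6650*(-5/6) = 16625/3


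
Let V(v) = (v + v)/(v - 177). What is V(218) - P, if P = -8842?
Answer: 362958/41 ≈ 8852.6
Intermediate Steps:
V(v) = 2*v/(-177 + v) (V(v) = (2*v)/(-177 + v) = 2*v/(-177 + v))
V(218) - P = 2*218/(-177 + 218) - 1*(-8842) = 2*218/41 + 8842 = 2*218*(1/41) + 8842 = 436/41 + 8842 = 362958/41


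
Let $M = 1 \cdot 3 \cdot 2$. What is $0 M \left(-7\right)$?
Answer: $0$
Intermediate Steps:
$M = 6$ ($M = 3 \cdot 2 = 6$)
$0 M \left(-7\right) = 0 \cdot 6 \left(-7\right) = 0 \left(-7\right) = 0$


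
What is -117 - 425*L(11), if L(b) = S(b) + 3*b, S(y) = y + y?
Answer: -23492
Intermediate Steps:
S(y) = 2*y
L(b) = 5*b (L(b) = 2*b + 3*b = 5*b)
-117 - 425*L(11) = -117 - 2125*11 = -117 - 425*55 = -117 - 23375 = -23492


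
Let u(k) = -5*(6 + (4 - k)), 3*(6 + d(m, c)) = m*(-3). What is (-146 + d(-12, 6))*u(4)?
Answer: 4200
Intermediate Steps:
d(m, c) = -6 - m (d(m, c) = -6 + (m*(-3))/3 = -6 + (-3*m)/3 = -6 - m)
u(k) = -50 + 5*k (u(k) = -5*(10 - k) = -50 + 5*k)
(-146 + d(-12, 6))*u(4) = (-146 + (-6 - 1*(-12)))*(-50 + 5*4) = (-146 + (-6 + 12))*(-50 + 20) = (-146 + 6)*(-30) = -140*(-30) = 4200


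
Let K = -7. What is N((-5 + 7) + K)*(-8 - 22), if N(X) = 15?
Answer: -450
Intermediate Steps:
N((-5 + 7) + K)*(-8 - 22) = 15*(-8 - 22) = 15*(-30) = -450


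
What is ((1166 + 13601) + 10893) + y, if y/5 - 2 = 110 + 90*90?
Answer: 66720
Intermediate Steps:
y = 41060 (y = 10 + 5*(110 + 90*90) = 10 + 5*(110 + 8100) = 10 + 5*8210 = 10 + 41050 = 41060)
((1166 + 13601) + 10893) + y = ((1166 + 13601) + 10893) + 41060 = (14767 + 10893) + 41060 = 25660 + 41060 = 66720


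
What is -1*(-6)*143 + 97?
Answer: 955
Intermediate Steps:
-1*(-6)*143 + 97 = 6*143 + 97 = 858 + 97 = 955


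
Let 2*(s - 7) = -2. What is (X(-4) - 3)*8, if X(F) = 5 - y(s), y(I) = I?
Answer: -32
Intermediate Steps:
s = 6 (s = 7 + (½)*(-2) = 7 - 1 = 6)
X(F) = -1 (X(F) = 5 - 1*6 = 5 - 6 = -1)
(X(-4) - 3)*8 = (-1 - 3)*8 = -4*8 = -32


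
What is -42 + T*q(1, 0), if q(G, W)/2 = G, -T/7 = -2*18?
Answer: 462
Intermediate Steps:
T = 252 (T = -(-14)*18 = -7*(-36) = 252)
q(G, W) = 2*G
-42 + T*q(1, 0) = -42 + 252*(2*1) = -42 + 252*2 = -42 + 504 = 462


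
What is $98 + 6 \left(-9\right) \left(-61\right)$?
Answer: $3392$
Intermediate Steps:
$98 + 6 \left(-9\right) \left(-61\right) = 98 - -3294 = 98 + 3294 = 3392$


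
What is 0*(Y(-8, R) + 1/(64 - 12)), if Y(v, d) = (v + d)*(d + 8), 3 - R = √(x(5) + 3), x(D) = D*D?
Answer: 0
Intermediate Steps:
x(D) = D²
R = 3 - 2*√7 (R = 3 - √(5² + 3) = 3 - √(25 + 3) = 3 - √28 = 3 - 2*√7 ≈ -2.2915)
Y(v, d) = (8 + d)*(d + v) (Y(v, d) = (d + v)*(8 + d) = (8 + d)*(d + v))
0*(Y(-8, R) + 1/(64 - 12)) = 0*(((3 - 2*√7)² + 8*(3 - 2*√7) + 8*(-8) + (3 - 2*√7)*(-8)) + 1/(64 - 12)) = 0*(((3 - 2*√7)² + (24 - 16*√7) - 64 + (-24 + 16*√7)) + 1/52) = 0*((-64 + (3 - 2*√7)²) + 1/52) = 0*(-3327/52 + (3 - 2*√7)²) = 0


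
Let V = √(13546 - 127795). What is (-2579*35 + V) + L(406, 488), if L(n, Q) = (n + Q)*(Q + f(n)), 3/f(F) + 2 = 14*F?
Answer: 327669076/947 + I*√114249 ≈ 3.4601e+5 + 338.01*I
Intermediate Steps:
f(F) = 3/(-2 + 14*F)
V = I*√114249 (V = √(-114249) = I*√114249 ≈ 338.01*I)
L(n, Q) = (Q + n)*(Q + 3/(2*(-1 + 7*n))) (L(n, Q) = (n + Q)*(Q + 3/(2*(-1 + 7*n))) = (Q + n)*(Q + 3/(2*(-1 + 7*n))))
(-2579*35 + V) + L(406, 488) = (-2579*35 + I*√114249) + (3*488 + 3*406 + 2*488*(-1 + 7*406)*(488 + 406))/(2*(-1 + 7*406)) = (-90265 + I*√114249) + (1464 + 1218 + 2*488*(-1 + 2842)*894)/(2*(-1 + 2842)) = (-90265 + I*√114249) + (½)*(1464 + 1218 + 2*488*2841*894)/2841 = (-90265 + I*√114249) + (½)*(1/2841)*(1464 + 1218 + 2478897504) = (-90265 + I*√114249) + (½)*(1/2841)*2478900186 = (-90265 + I*√114249) + 413150031/947 = 327669076/947 + I*√114249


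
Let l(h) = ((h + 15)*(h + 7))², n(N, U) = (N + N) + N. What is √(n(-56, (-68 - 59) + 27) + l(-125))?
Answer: 2*√42120058 ≈ 12980.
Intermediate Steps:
n(N, U) = 3*N (n(N, U) = 2*N + N = 3*N)
l(h) = (7 + h)²*(15 + h)² (l(h) = ((15 + h)*(7 + h))² = ((7 + h)*(15 + h))² = (7 + h)²*(15 + h)²)
√(n(-56, (-68 - 59) + 27) + l(-125)) = √(3*(-56) + (7 - 125)²*(15 - 125)²) = √(-168 + (-118)²*(-110)²) = √(-168 + 13924*12100) = √(-168 + 168480400) = √168480232 = 2*√42120058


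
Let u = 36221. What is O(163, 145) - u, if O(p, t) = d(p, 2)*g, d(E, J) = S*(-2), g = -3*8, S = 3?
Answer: -36077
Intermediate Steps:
g = -24
d(E, J) = -6 (d(E, J) = 3*(-2) = -6)
O(p, t) = 144 (O(p, t) = -6*(-24) = 144)
O(163, 145) - u = 144 - 1*36221 = 144 - 36221 = -36077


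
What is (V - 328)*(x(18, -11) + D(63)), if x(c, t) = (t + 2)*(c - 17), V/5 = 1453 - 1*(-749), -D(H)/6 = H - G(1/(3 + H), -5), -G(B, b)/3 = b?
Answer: -3172554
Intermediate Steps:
G(B, b) = -3*b
D(H) = 90 - 6*H (D(H) = -6*(H - (-3)*(-5)) = -6*(H - 1*15) = -6*(H - 15) = -6*(-15 + H) = 90 - 6*H)
V = 11010 (V = 5*(1453 - 1*(-749)) = 5*(1453 + 749) = 5*2202 = 11010)
x(c, t) = (-17 + c)*(2 + t) (x(c, t) = (2 + t)*(-17 + c) = (-17 + c)*(2 + t))
(V - 328)*(x(18, -11) + D(63)) = (11010 - 328)*((-34 - 17*(-11) + 2*18 + 18*(-11)) + (90 - 6*63)) = 10682*((-34 + 187 + 36 - 198) + (90 - 378)) = 10682*(-9 - 288) = 10682*(-297) = -3172554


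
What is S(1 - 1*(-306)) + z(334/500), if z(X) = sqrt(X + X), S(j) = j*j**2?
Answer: 28934443 + sqrt(835)/25 ≈ 2.8934e+7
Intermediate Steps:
S(j) = j**3
z(X) = sqrt(2)*sqrt(X) (z(X) = sqrt(2*X) = sqrt(2)*sqrt(X))
S(1 - 1*(-306)) + z(334/500) = (1 - 1*(-306))**3 + sqrt(2)*sqrt(334/500) = (1 + 306)**3 + sqrt(2)*sqrt(334*(1/500)) = 307**3 + sqrt(2)*sqrt(167/250) = 28934443 + sqrt(2)*(sqrt(1670)/50) = 28934443 + sqrt(835)/25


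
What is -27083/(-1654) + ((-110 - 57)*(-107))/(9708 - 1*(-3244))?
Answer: 190167171/10711304 ≈ 17.754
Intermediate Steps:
-27083/(-1654) + ((-110 - 57)*(-107))/(9708 - 1*(-3244)) = -27083*(-1/1654) + (-167*(-107))/(9708 + 3244) = 27083/1654 + 17869/12952 = 190167171/10711304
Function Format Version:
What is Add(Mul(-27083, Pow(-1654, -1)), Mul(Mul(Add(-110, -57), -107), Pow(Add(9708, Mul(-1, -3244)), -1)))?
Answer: Rational(190167171, 10711304) ≈ 17.754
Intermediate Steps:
Add(Mul(-27083, Pow(-1654, -1)), Mul(Mul(Add(-110, -57), -107), Pow(Add(9708, Mul(-1, -3244)), -1))) = Add(Mul(-27083, Rational(-1, 1654)), Mul(Mul(-167, -107), Pow(Add(9708, 3244), -1))) = Add(Rational(27083, 1654), Mul(17869, Pow(12952, -1))) = Add(Rational(27083, 1654), Mul(17869, Rational(1, 12952))) = Add(Rational(27083, 1654), Rational(17869, 12952)) = Rational(190167171, 10711304)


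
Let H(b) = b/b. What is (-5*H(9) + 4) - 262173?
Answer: -262174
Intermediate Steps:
H(b) = 1
(-5*H(9) + 4) - 262173 = (-5*1 + 4) - 262173 = (-5 + 4) - 262173 = -1 - 262173 = -262174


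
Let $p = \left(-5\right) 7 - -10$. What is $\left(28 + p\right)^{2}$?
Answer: $9$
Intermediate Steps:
$p = -25$ ($p = -35 + 10 = -25$)
$\left(28 + p\right)^{2} = \left(28 - 25\right)^{2} = 3^{2} = 9$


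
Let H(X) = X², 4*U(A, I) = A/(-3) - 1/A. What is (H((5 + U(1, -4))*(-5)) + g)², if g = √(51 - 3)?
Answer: 24013888/81 + 39200*√3/9 ≈ 3.0401e+5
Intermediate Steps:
U(A, I) = -1/(4*A) - A/12 (U(A, I) = (A/(-3) - 1/A)/4 = (A*(-⅓) - 1/A)/4 = (-A/3 - 1/A)/4 = (-1/A - A/3)/4 = -1/(4*A) - A/12)
g = 4*√3 (g = √48 = 4*√3 ≈ 6.9282)
(H((5 + U(1, -4))*(-5)) + g)² = (((5 + (1/12)*(-3 - 1*1²)/1)*(-5))² + 4*√3)² = (((5 + (1/12)*1*(-3 - 1*1))*(-5))² + 4*√3)² = (((5 + (1/12)*1*(-3 - 1))*(-5))² + 4*√3)² = (((5 + (1/12)*1*(-4))*(-5))² + 4*√3)² = (((5 - ⅓)*(-5))² + 4*√3)² = (((14/3)*(-5))² + 4*√3)² = ((-70/3)² + 4*√3)² = (4900/9 + 4*√3)²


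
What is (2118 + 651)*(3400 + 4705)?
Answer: 22442745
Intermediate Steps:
(2118 + 651)*(3400 + 4705) = 2769*8105 = 22442745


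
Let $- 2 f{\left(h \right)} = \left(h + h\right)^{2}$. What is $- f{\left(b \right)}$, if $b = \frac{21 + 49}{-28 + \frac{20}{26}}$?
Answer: $\frac{414050}{31329} \approx 13.216$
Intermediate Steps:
$b = - \frac{455}{177}$ ($b = \frac{70}{-28 + 20 \cdot \frac{1}{26}} = \frac{70}{-28 + \frac{10}{13}} = \frac{70}{- \frac{354}{13}} = 70 \left(- \frac{13}{354}\right) = - \frac{455}{177} \approx -2.5706$)
$f{\left(h \right)} = - 2 h^{2}$ ($f{\left(h \right)} = - \frac{\left(h + h\right)^{2}}{2} = - \frac{\left(2 h\right)^{2}}{2} = - \frac{4 h^{2}}{2} = - 2 h^{2}$)
$- f{\left(b \right)} = - \left(-2\right) \left(- \frac{455}{177}\right)^{2} = - \frac{\left(-2\right) 207025}{31329} = \left(-1\right) \left(- \frac{414050}{31329}\right) = \frac{414050}{31329}$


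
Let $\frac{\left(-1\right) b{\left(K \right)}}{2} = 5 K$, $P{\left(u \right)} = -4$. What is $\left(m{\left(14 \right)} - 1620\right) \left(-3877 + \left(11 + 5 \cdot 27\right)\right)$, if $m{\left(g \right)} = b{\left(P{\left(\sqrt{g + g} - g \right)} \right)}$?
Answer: $5894980$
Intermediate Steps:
$b{\left(K \right)} = - 10 K$ ($b{\left(K \right)} = - 2 \cdot 5 K = - 10 K$)
$m{\left(g \right)} = 40$ ($m{\left(g \right)} = \left(-10\right) \left(-4\right) = 40$)
$\left(m{\left(14 \right)} - 1620\right) \left(-3877 + \left(11 + 5 \cdot 27\right)\right) = \left(40 - 1620\right) \left(-3877 + \left(11 + 5 \cdot 27\right)\right) = - 1580 \left(-3877 + \left(11 + 135\right)\right) = - 1580 \left(-3877 + 146\right) = \left(-1580\right) \left(-3731\right) = 5894980$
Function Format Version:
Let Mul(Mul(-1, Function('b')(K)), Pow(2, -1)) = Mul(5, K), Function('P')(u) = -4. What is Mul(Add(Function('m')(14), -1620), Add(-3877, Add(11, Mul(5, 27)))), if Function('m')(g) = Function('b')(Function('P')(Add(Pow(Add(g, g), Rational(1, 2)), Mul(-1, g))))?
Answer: 5894980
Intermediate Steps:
Function('b')(K) = Mul(-10, K) (Function('b')(K) = Mul(-2, Mul(5, K)) = Mul(-10, K))
Function('m')(g) = 40 (Function('m')(g) = Mul(-10, -4) = 40)
Mul(Add(Function('m')(14), -1620), Add(-3877, Add(11, Mul(5, 27)))) = Mul(Add(40, -1620), Add(-3877, Add(11, Mul(5, 27)))) = Mul(-1580, Add(-3877, Add(11, 135))) = Mul(-1580, Add(-3877, 146)) = Mul(-1580, -3731) = 5894980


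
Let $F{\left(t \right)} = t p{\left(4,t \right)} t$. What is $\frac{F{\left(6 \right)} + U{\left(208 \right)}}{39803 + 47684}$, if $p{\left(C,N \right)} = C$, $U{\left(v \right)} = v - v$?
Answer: $\frac{144}{87487} \approx 0.001646$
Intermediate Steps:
$U{\left(v \right)} = 0$
$F{\left(t \right)} = 4 t^{2}$ ($F{\left(t \right)} = t 4 t = 4 t t = 4 t^{2}$)
$\frac{F{\left(6 \right)} + U{\left(208 \right)}}{39803 + 47684} = \frac{4 \cdot 6^{2} + 0}{39803 + 47684} = \frac{4 \cdot 36 + 0}{87487} = \left(144 + 0\right) \frac{1}{87487} = 144 \cdot \frac{1}{87487} = \frac{144}{87487}$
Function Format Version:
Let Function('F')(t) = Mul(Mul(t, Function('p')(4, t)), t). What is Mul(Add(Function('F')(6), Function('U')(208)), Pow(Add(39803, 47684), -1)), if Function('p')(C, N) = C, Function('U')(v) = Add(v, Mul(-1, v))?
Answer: Rational(144, 87487) ≈ 0.0016460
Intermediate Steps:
Function('U')(v) = 0
Function('F')(t) = Mul(4, Pow(t, 2)) (Function('F')(t) = Mul(Mul(t, 4), t) = Mul(Mul(4, t), t) = Mul(4, Pow(t, 2)))
Mul(Add(Function('F')(6), Function('U')(208)), Pow(Add(39803, 47684), -1)) = Mul(Add(Mul(4, Pow(6, 2)), 0), Pow(Add(39803, 47684), -1)) = Mul(Add(Mul(4, 36), 0), Pow(87487, -1)) = Mul(Add(144, 0), Rational(1, 87487)) = Mul(144, Rational(1, 87487)) = Rational(144, 87487)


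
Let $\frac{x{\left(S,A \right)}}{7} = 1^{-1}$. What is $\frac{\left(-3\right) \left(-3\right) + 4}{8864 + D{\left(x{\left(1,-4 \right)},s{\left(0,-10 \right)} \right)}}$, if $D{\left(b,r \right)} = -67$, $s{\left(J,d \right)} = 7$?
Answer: $\frac{13}{8797} \approx 0.0014778$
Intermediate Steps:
$x{\left(S,A \right)} = 7$ ($x{\left(S,A \right)} = \frac{7}{1} = 7 \cdot 1 = 7$)
$\frac{\left(-3\right) \left(-3\right) + 4}{8864 + D{\left(x{\left(1,-4 \right)},s{\left(0,-10 \right)} \right)}} = \frac{\left(-3\right) \left(-3\right) + 4}{8864 - 67} = \frac{9 + 4}{8797} = 13 \cdot \frac{1}{8797} = \frac{13}{8797}$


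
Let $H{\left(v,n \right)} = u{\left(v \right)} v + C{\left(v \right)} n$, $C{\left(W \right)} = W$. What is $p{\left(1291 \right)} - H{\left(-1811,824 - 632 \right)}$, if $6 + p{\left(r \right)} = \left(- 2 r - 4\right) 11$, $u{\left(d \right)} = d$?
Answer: $-2960461$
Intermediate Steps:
$H{\left(v,n \right)} = v^{2} + n v$ ($H{\left(v,n \right)} = v v + v n = v^{2} + n v$)
$p{\left(r \right)} = -50 - 22 r$ ($p{\left(r \right)} = -6 + \left(- 2 r - 4\right) 11 = -6 + \left(-4 - 2 r\right) 11 = -6 - \left(44 + 22 r\right) = -50 - 22 r$)
$p{\left(1291 \right)} - H{\left(-1811,824 - 632 \right)} = \left(-50 - 28402\right) - - 1811 \left(\left(824 - 632\right) - 1811\right) = -28452 - - 1811 \left(192 - 1811\right) = -28452 - \left(-1811\right) \left(-1619\right) = -28452 - 2932009 = -2960461$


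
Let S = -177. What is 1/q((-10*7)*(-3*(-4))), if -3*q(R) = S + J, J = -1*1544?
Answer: 3/1721 ≈ 0.0017432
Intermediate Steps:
J = -1544
q(R) = 1721/3 (q(R) = -(-177 - 1544)/3 = -1/3*(-1721) = 1721/3)
1/q((-10*7)*(-3*(-4))) = 1/(1721/3) = 3/1721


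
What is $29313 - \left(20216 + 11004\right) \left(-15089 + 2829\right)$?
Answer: $382786513$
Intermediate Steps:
$29313 - \left(20216 + 11004\right) \left(-15089 + 2829\right) = 29313 - 31220 \left(-12260\right) = 29313 - -382757200 = 29313 + 382757200 = 382786513$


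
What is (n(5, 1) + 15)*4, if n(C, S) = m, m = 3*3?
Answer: 96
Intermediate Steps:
m = 9
n(C, S) = 9
(n(5, 1) + 15)*4 = (9 + 15)*4 = 24*4 = 96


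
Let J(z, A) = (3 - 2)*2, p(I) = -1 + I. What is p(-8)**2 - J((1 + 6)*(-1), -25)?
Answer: 79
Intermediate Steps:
J(z, A) = 2 (J(z, A) = 1*2 = 2)
p(-8)**2 - J((1 + 6)*(-1), -25) = (-1 - 8)**2 - 1*2 = (-9)**2 - 2 = 81 - 2 = 79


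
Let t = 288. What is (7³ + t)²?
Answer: 398161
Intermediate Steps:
(7³ + t)² = (7³ + 288)² = (343 + 288)² = 631² = 398161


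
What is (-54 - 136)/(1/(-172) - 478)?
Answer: 32680/82217 ≈ 0.39748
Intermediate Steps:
(-54 - 136)/(1/(-172) - 478) = -190/(-1/172 - 478) = -190/(-82217/172) = -190*(-172/82217) = 32680/82217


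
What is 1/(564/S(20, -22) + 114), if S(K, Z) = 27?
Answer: 9/1214 ≈ 0.0074135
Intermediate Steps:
1/(564/S(20, -22) + 114) = 1/(564/27 + 114) = 1/(564*(1/27) + 114) = 1/(188/9 + 114) = 1/(1214/9) = 9/1214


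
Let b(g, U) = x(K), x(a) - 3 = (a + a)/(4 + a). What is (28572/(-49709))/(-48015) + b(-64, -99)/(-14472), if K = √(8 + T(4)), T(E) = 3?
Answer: 417220297/3837938437080 - √11/9045 ≈ -0.00025797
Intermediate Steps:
K = √11 (K = √(8 + 3) = √11 ≈ 3.3166)
x(a) = 3 + 2*a/(4 + a) (x(a) = 3 + (a + a)/(4 + a) = 3 + (2*a)/(4 + a) = 3 + 2*a/(4 + a))
b(g, U) = (12 + 5*√11)/(4 + √11)
(28572/(-49709))/(-48015) + b(-64, -99)/(-14472) = (28572/(-49709))/(-48015) + (-7/5 + 8*√11/5)/(-14472) = (28572*(-1/49709))*(-1/48015) + (-7/5 + 8*√11/5)*(-1/14472) = -28572/49709*(-1/48015) + (7/72360 - √11/9045) = 9524/795592545 + (7/72360 - √11/9045) = 417220297/3837938437080 - √11/9045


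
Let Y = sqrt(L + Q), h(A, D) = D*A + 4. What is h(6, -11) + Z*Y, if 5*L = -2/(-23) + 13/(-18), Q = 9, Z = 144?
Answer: -62 + 24*sqrt(4224410)/115 ≈ 366.94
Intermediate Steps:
L = -263/2070 (L = (-2/(-23) + 13/(-18))/5 = (-2*(-1/23) + 13*(-1/18))/5 = (2/23 - 13/18)/5 = (1/5)*(-263/414) = -263/2070 ≈ -0.12705)
h(A, D) = 4 + A*D (h(A, D) = A*D + 4 = 4 + A*D)
Y = sqrt(4224410)/690 (Y = sqrt(-263/2070 + 9) = sqrt(18367/2070) = sqrt(4224410)/690 ≈ 2.9787)
h(6, -11) + Z*Y = (4 + 6*(-11)) + 144*(sqrt(4224410)/690) = (4 - 66) + 24*sqrt(4224410)/115 = -62 + 24*sqrt(4224410)/115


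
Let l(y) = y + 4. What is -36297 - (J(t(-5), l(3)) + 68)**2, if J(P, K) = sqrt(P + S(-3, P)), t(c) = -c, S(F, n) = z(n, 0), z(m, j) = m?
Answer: -40931 - 136*sqrt(10) ≈ -41361.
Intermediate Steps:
S(F, n) = n
l(y) = 4 + y
J(P, K) = sqrt(2)*sqrt(P) (J(P, K) = sqrt(P + P) = sqrt(2*P) = sqrt(2)*sqrt(P))
-36297 - (J(t(-5), l(3)) + 68)**2 = -36297 - (sqrt(2)*sqrt(-1*(-5)) + 68)**2 = -36297 - (sqrt(2)*sqrt(5) + 68)**2 = -36297 - (sqrt(10) + 68)**2 = -36297 - (68 + sqrt(10))**2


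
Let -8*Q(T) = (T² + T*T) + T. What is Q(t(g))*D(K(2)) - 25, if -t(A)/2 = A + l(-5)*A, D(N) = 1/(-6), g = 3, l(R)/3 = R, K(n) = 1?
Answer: 1083/4 ≈ 270.75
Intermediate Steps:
l(R) = 3*R
D(N) = -⅙
t(A) = 28*A (t(A) = -2*(A + (3*(-5))*A) = -2*(A - 15*A) = -(-28)*A = 28*A)
Q(T) = -T²/4 - T/8 (Q(T) = -((T² + T*T) + T)/8 = -((T² + T²) + T)/8 = -(2*T² + T)/8 = -(T + 2*T²)/8 = -T²/4 - T/8)
Q(t(g))*D(K(2)) - 25 = -28*3*(1 + 2*(28*3))/8*(-⅙) - 25 = -⅛*84*(1 + 2*84)*(-⅙) - 25 = -⅛*84*(1 + 168)*(-⅙) - 25 = -⅛*84*169*(-⅙) - 25 = -3549/2*(-⅙) - 25 = 1183/4 - 25 = 1083/4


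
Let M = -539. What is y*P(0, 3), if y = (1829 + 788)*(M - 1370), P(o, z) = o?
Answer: 0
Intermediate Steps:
y = -4995853 (y = (1829 + 788)*(-539 - 1370) = 2617*(-1909) = -4995853)
y*P(0, 3) = -4995853*0 = 0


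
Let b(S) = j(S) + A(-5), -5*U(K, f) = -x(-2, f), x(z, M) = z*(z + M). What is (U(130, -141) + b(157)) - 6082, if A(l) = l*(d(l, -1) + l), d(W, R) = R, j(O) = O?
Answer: -29189/5 ≈ -5837.8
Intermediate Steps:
x(z, M) = z*(M + z)
U(K, f) = ⅘ - 2*f/5 (U(K, f) = -(-1)*(-2*(f - 2))/5 = -(-1)*(-2*(-2 + f))/5 = -(-1)*(4 - 2*f)/5 = -(-4 + 2*f)/5 = ⅘ - 2*f/5)
A(l) = l*(-1 + l)
b(S) = 30 + S (b(S) = S - 5*(-1 - 5) = S - 5*(-6) = S + 30 = 30 + S)
(U(130, -141) + b(157)) - 6082 = ((⅘ - ⅖*(-141)) + (30 + 157)) - 6082 = ((⅘ + 282/5) + 187) - 6082 = (286/5 + 187) - 6082 = 1221/5 - 6082 = -29189/5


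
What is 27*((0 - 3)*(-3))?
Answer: 243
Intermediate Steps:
27*((0 - 3)*(-3)) = 27*(-3*(-3)) = 27*9 = 243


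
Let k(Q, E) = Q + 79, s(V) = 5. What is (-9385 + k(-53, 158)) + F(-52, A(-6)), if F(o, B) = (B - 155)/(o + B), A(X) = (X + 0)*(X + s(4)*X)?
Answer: -1534815/164 ≈ -9358.6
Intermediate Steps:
k(Q, E) = 79 + Q
A(X) = 6*X**2 (A(X) = (X + 0)*(X + 5*X) = X*(6*X) = 6*X**2)
F(o, B) = (-155 + B)/(B + o)
(-9385 + k(-53, 158)) + F(-52, A(-6)) = (-9385 + (79 - 53)) + (-155 + 6*(-6)**2)/(6*(-6)**2 - 52) = (-9385 + 26) + (-155 + 6*36)/(6*36 - 52) = -9359 + (-155 + 216)/(216 - 52) = -9359 + 61/164 = -1534815/164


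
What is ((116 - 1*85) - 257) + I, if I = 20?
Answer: -206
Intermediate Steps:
((116 - 1*85) - 257) + I = ((116 - 1*85) - 257) + 20 = ((116 - 85) - 257) + 20 = (31 - 257) + 20 = -226 + 20 = -206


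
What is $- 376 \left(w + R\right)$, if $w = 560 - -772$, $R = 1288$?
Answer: $-985120$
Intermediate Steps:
$w = 1332$ ($w = 560 + 772 = 1332$)
$- 376 \left(w + R\right) = - 376 \left(1332 + 1288\right) = \left(-376\right) 2620 = -985120$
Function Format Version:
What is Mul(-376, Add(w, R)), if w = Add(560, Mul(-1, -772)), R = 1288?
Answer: -985120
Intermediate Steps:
w = 1332 (w = Add(560, 772) = 1332)
Mul(-376, Add(w, R)) = Mul(-376, Add(1332, 1288)) = Mul(-376, 2620) = -985120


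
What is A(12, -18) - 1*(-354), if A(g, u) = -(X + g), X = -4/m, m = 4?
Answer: 343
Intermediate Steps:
X = -1 (X = -4/4 = -4*¼ = -1)
A(g, u) = 1 - g (A(g, u) = -(-1 + g) = 1 - g)
A(12, -18) - 1*(-354) = (1 - 1*12) - 1*(-354) = (1 - 12) + 354 = -11 + 354 = 343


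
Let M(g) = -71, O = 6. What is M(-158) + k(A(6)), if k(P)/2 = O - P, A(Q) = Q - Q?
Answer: -59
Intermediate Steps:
A(Q) = 0
k(P) = 12 - 2*P (k(P) = 2*(6 - P) = 12 - 2*P)
M(-158) + k(A(6)) = -71 + (12 - 2*0) = -71 + (12 + 0) = -71 + 12 = -59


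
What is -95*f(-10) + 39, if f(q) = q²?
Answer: -9461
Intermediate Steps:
-95*f(-10) + 39 = -95*(-10)² + 39 = -95*100 + 39 = -9500 + 39 = -9461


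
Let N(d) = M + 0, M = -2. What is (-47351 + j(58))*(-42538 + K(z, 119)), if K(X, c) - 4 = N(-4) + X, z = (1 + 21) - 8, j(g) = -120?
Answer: 2018561862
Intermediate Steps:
N(d) = -2 (N(d) = -2 + 0 = -2)
z = 14 (z = 22 - 8 = 14)
K(X, c) = 2 + X (K(X, c) = 4 + (-2 + X) = 2 + X)
(-47351 + j(58))*(-42538 + K(z, 119)) = (-47351 - 120)*(-42538 + (2 + 14)) = -47471*(-42538 + 16) = -47471*(-42522) = 2018561862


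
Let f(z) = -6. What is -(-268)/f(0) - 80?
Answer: -374/3 ≈ -124.67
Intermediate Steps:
-(-268)/f(0) - 80 = -(-268)/(-6) - 80 = -(-268)*(-1)/6 - 80 = -134*1/3 - 80 = -134/3 - 80 = -374/3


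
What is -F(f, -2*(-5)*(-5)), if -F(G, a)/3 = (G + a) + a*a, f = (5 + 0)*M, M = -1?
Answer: 7335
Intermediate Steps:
f = -5 (f = (5 + 0)*(-1) = 5*(-1) = -5)
F(G, a) = -3*G - 3*a - 3*a² (F(G, a) = -3*((G + a) + a*a) = -3*((G + a) + a²) = -3*(G + a + a²) = -3*G - 3*a - 3*a²)
-F(f, -2*(-5)*(-5)) = -(-3*(-5) - 3*(-2*(-5))*(-5) - 3*(-2*(-5)*(-5))²) = -(15 - 30*(-5) - 3*(10*(-5))²) = -(15 - 3*(-50) - 3*(-50)²) = -(15 + 150 - 3*2500) = -(15 + 150 - 7500) = -1*(-7335) = 7335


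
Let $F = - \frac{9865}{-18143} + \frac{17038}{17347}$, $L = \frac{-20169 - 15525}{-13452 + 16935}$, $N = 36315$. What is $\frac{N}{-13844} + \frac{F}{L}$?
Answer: $- \frac{7983597691271997}{2880026800482964} \approx -2.7721$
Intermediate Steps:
$L = - \frac{1322}{129}$ ($L = - \frac{35694}{3483} = \left(-35694\right) \frac{1}{3483} = - \frac{1322}{129} \approx -10.248$)
$F = \frac{480248589}{314726621}$ ($F = \left(-9865\right) \left(- \frac{1}{18143}\right) + 17038 \cdot \frac{1}{17347} = \frac{9865}{18143} + \frac{17038}{17347} = \frac{480248589}{314726621} \approx 1.5259$)
$\frac{N}{-13844} + \frac{F}{L} = \frac{36315}{-13844} + \frac{480248589}{314726621 \left(- \frac{1322}{129}\right)} = 36315 \left(- \frac{1}{13844}\right) + \frac{480248589}{314726621} \left(- \frac{129}{1322}\right) = - \frac{36315}{13844} - \frac{61952067981}{416068592962} = - \frac{7983597691271997}{2880026800482964}$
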